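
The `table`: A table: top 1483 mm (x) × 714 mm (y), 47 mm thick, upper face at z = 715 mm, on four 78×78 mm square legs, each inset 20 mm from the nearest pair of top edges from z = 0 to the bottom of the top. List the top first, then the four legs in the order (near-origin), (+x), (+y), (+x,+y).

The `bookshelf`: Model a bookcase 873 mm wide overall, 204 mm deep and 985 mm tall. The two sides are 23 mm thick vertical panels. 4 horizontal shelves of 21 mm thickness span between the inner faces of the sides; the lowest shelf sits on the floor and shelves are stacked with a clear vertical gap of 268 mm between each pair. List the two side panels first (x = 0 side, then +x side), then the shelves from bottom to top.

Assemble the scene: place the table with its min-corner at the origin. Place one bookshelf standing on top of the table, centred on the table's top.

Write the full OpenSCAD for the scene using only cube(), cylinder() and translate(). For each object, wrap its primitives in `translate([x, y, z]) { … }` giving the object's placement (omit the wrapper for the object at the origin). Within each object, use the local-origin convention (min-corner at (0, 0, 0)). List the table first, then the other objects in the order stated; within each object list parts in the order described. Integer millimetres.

translate([0, 0, 668]) cube([1483, 714, 47]);
translate([20, 20, 0]) cube([78, 78, 668]);
translate([1385, 20, 0]) cube([78, 78, 668]);
translate([20, 616, 0]) cube([78, 78, 668]);
translate([1385, 616, 0]) cube([78, 78, 668]);
translate([305, 255, 715]) {
  cube([23, 204, 985]);
  translate([850, 0, 0]) cube([23, 204, 985]);
  translate([23, 0, 0]) cube([827, 204, 21]);
  translate([23, 0, 289]) cube([827, 204, 21]);
  translate([23, 0, 578]) cube([827, 204, 21]);
  translate([23, 0, 867]) cube([827, 204, 21]);
}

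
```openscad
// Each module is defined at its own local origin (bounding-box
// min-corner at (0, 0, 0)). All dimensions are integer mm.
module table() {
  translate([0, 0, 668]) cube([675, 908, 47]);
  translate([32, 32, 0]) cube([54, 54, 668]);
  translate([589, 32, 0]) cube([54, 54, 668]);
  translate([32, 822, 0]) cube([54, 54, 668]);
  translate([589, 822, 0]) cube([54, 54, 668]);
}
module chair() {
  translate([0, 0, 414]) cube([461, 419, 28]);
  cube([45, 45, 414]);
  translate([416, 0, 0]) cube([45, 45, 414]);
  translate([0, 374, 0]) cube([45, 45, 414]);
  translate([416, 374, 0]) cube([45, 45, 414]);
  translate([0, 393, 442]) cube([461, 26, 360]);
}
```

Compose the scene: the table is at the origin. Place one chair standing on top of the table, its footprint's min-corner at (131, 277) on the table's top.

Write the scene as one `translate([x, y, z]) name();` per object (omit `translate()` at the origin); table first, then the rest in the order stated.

table();
translate([131, 277, 715]) chair();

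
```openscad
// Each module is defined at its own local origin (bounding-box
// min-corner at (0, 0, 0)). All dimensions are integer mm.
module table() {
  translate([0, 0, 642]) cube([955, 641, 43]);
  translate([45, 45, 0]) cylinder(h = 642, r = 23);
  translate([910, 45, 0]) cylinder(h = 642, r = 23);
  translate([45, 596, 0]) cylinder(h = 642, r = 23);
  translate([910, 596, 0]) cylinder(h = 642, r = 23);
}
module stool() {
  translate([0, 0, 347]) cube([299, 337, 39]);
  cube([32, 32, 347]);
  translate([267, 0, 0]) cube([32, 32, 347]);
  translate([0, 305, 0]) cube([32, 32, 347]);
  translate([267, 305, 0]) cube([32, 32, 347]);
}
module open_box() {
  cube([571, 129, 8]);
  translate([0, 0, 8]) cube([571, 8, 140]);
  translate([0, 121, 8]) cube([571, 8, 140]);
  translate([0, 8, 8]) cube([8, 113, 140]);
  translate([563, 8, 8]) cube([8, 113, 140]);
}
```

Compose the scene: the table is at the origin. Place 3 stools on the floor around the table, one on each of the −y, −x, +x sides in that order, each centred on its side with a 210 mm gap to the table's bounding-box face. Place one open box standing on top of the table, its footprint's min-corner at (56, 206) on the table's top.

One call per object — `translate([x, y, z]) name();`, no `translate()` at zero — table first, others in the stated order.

table();
translate([328, -547, 0]) stool();
translate([-509, 152, 0]) stool();
translate([1165, 152, 0]) stool();
translate([56, 206, 685]) open_box();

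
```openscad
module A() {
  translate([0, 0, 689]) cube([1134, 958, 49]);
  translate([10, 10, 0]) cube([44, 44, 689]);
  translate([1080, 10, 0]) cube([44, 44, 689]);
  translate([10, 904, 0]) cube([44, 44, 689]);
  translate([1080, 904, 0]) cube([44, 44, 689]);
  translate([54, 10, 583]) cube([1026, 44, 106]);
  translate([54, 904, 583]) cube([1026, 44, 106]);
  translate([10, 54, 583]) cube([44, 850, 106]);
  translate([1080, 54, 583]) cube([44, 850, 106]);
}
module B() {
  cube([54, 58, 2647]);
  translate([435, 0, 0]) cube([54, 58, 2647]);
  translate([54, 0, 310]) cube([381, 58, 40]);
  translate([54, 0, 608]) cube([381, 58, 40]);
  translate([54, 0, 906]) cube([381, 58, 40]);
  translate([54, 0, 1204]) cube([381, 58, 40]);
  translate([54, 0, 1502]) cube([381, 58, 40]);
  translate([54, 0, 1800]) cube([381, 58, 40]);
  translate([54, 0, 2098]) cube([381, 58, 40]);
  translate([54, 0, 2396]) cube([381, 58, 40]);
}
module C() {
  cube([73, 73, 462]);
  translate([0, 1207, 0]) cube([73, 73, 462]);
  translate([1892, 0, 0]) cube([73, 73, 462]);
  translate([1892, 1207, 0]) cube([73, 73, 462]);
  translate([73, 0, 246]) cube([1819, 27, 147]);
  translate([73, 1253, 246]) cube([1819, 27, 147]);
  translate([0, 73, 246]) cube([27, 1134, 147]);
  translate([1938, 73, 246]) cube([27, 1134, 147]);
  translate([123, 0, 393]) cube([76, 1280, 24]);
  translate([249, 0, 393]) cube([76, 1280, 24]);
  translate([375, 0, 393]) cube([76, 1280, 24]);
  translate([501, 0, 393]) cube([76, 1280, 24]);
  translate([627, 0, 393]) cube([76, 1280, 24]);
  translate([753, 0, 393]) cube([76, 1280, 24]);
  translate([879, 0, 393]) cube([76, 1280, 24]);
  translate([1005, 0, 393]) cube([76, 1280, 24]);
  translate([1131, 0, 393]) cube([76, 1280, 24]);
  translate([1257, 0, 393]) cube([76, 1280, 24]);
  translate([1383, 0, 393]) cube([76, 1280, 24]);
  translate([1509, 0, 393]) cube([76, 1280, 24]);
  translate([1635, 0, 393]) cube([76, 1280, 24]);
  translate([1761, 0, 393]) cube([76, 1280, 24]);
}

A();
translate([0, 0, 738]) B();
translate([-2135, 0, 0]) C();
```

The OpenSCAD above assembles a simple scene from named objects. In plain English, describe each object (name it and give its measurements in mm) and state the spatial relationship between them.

A is a table with a 1134×958 mm rectangular top, 49 mm thick, top surface at z = 738 mm, supported by four 44×44 mm square legs, each inset 10 mm from the nearest pair of top edges, running from the floor. Four apron rails, 44 mm thick and 106 mm tall, run between adjacent legs with their top edges flush with the underside of the top and their outer faces flush with the legs' outer faces.

B is a straight ladder. Two 54×58 mm vertical rails, 2647 mm tall, stand 489 mm apart (outside-to-outside) with their front faces coplanar on the −y side. 8 rungs, each 58 mm deep and 40 mm tall, span between the inner faces of the rails, front faces flush with the rails. The lowest rung's underside is at z = 310 mm and rungs are spaced 298 mm apart (underside to underside).

C is a bed frame 1965 mm long (x) by 1280 mm wide (y). Four 73×73 mm corner posts, 462 mm tall, at the corners of the footprint. Four rails of 27 mm thickness and 147 mm height run between adjacent posts with their undersides at z = 246 mm, their outer faces flush with the outside of the frame (the two x-running rails run between the posts' inner faces; the two y-running rails run between the posts' inner faces). 14 slats, each 76 mm wide (x) and 24 mm thick, lie across the top of the two x-running rails, running the full 1280 mm width of the frame in y; the slats are evenly spaced along x between the inner faces of the end posts with equal gaps (rounded down to the nearest mm) at the −x end and between each pair — any rounding remainder accumulates at the +x end.

The ladder is on top of the table. The bed frame is on the floor beside the table on its −x side.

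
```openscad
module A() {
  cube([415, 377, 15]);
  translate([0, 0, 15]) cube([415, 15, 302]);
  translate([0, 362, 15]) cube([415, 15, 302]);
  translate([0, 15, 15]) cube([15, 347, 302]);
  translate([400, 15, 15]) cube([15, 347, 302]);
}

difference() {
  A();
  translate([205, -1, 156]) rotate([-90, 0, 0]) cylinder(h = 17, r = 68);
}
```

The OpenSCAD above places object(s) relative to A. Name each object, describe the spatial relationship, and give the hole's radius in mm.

The subtracted cylinder has r = 68 mm.

A is an open box. The open box has a circular hole through its front wall. The hole's radius is 68 mm.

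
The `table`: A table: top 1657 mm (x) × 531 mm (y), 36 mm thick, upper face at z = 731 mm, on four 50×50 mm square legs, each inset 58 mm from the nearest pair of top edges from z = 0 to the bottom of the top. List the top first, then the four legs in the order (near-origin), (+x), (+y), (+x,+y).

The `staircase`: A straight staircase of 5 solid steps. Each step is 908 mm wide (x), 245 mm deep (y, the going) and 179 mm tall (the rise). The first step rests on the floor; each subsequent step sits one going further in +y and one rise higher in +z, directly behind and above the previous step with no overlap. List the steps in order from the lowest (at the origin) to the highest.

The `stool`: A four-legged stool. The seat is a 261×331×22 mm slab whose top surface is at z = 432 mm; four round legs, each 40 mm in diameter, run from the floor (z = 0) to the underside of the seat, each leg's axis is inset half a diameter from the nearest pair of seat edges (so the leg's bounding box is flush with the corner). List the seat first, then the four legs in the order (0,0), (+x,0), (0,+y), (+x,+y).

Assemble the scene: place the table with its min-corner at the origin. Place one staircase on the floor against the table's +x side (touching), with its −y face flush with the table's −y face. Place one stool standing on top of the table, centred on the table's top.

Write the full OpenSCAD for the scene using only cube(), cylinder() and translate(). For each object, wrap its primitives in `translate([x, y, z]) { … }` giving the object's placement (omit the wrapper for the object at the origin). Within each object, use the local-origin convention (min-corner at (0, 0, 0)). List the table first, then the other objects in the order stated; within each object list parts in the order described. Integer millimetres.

translate([0, 0, 695]) cube([1657, 531, 36]);
translate([58, 58, 0]) cube([50, 50, 695]);
translate([1549, 58, 0]) cube([50, 50, 695]);
translate([58, 423, 0]) cube([50, 50, 695]);
translate([1549, 423, 0]) cube([50, 50, 695]);
translate([1657, 0, 0]) {
  cube([908, 245, 179]);
  translate([0, 245, 179]) cube([908, 245, 179]);
  translate([0, 490, 358]) cube([908, 245, 179]);
  translate([0, 735, 537]) cube([908, 245, 179]);
  translate([0, 980, 716]) cube([908, 245, 179]);
}
translate([698, 100, 731]) {
  translate([0, 0, 410]) cube([261, 331, 22]);
  translate([20, 20, 0]) cylinder(h = 410, r = 20);
  translate([241, 20, 0]) cylinder(h = 410, r = 20);
  translate([20, 311, 0]) cylinder(h = 410, r = 20);
  translate([241, 311, 0]) cylinder(h = 410, r = 20);
}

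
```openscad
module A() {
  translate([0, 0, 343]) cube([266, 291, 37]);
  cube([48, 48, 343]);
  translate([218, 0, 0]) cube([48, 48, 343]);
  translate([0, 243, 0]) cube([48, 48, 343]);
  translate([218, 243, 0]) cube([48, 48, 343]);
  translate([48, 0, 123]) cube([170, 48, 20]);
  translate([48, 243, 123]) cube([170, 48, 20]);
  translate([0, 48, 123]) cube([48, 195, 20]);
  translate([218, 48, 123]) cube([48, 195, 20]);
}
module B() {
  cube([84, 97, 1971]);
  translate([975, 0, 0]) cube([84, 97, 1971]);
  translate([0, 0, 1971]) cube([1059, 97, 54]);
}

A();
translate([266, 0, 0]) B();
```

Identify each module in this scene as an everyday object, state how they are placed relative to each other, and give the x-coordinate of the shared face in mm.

A is a stool. B is a door frame. The door frame is against the stool's +x side, with their −y faces flush. The x-coordinate of the shared face is 266 mm.

The stool's +x face and the door frame's −x face are both at x = 266 mm.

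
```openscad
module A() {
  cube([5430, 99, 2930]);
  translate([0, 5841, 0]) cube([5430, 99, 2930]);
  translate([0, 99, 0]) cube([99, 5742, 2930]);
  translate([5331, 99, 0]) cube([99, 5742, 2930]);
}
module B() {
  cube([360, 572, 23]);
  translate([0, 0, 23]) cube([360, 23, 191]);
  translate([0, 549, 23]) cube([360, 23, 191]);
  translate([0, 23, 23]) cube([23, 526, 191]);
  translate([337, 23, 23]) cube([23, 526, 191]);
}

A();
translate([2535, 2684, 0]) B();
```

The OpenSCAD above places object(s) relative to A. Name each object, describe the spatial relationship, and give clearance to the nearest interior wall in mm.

A is a house frame. B is an open box. The open box sits inside the house frame, centred. The clearance to the nearest interior wall is 2436 mm.

Clearances: x = 2436, y = 2585; minimum 2436 mm.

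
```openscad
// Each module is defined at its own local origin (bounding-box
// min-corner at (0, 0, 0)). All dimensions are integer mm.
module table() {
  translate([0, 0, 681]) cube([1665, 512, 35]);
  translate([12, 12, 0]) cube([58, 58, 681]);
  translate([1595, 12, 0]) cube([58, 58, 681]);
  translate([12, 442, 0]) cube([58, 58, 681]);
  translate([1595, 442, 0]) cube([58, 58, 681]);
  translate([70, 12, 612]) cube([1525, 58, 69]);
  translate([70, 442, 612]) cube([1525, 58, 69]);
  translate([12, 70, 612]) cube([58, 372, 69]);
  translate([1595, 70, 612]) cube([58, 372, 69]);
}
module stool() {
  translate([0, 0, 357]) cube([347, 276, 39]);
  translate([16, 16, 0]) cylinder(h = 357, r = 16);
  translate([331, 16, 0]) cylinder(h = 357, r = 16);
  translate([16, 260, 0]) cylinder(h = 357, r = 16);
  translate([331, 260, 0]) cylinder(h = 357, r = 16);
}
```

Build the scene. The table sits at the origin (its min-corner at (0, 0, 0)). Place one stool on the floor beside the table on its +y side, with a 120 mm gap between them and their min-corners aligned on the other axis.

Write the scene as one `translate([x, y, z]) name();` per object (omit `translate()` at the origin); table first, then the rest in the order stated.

table();
translate([0, 632, 0]) stool();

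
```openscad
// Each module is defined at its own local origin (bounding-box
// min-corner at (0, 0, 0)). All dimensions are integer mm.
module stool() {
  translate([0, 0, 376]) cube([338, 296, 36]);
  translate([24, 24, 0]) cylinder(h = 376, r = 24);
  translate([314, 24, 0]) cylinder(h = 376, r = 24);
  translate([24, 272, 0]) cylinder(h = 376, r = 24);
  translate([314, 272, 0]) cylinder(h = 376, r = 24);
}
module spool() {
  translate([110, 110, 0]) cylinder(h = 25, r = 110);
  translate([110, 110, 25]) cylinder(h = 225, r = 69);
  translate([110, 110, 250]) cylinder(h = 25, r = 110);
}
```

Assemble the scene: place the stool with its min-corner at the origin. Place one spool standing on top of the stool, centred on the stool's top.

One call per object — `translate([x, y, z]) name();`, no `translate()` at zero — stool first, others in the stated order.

stool();
translate([59, 38, 412]) spool();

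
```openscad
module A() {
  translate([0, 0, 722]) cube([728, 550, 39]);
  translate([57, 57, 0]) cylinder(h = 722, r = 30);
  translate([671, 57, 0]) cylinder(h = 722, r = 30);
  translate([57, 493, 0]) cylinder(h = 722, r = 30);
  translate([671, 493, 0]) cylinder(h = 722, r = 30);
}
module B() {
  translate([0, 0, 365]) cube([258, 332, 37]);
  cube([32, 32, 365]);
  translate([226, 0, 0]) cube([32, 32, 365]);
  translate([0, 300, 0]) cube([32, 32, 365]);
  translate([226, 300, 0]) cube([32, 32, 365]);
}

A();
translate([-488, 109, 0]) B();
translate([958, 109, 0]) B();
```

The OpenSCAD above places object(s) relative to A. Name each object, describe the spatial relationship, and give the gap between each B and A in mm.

A is a table. B is a stool. Two stools sit around the table at the −x, +x sides. The gap between each stool and the table is 230 mm.

Each stool's nearest face is 230 mm from the table's bounding box.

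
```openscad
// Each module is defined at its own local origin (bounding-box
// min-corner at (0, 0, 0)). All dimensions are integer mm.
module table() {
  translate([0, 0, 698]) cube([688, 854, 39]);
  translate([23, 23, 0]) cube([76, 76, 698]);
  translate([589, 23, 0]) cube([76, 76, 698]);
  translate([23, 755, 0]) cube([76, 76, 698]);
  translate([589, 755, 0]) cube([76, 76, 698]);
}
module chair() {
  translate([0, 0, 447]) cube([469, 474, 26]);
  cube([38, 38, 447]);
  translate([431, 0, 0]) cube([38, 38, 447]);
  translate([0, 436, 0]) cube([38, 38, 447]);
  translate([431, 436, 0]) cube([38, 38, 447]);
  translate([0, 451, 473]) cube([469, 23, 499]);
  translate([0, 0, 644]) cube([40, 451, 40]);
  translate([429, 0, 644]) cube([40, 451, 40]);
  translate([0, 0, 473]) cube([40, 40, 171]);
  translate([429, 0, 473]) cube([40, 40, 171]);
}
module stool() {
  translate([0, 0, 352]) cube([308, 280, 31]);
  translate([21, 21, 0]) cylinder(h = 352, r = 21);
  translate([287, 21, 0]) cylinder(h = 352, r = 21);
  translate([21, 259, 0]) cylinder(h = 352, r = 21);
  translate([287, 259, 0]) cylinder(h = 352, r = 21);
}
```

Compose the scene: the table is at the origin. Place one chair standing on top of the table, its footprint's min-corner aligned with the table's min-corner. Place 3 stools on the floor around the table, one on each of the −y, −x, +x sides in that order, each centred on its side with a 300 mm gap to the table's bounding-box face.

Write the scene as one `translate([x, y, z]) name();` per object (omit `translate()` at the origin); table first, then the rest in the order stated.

table();
translate([0, 0, 737]) chair();
translate([190, -580, 0]) stool();
translate([-608, 287, 0]) stool();
translate([988, 287, 0]) stool();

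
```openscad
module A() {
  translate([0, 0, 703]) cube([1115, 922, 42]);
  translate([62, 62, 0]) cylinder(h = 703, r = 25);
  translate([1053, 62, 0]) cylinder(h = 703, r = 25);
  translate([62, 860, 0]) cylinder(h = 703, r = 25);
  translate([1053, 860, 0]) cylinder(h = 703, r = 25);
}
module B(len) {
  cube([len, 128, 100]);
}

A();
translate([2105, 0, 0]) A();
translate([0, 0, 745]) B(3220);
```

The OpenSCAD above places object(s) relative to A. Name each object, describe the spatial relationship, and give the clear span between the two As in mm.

A is a table. B is a beam. A beam spans the tops of two tables. The clear span between the two tables is 990 mm.

Second table starts at x = 2105; first ends at x = 1115; clear span = 2105 − 1115 = 990 mm.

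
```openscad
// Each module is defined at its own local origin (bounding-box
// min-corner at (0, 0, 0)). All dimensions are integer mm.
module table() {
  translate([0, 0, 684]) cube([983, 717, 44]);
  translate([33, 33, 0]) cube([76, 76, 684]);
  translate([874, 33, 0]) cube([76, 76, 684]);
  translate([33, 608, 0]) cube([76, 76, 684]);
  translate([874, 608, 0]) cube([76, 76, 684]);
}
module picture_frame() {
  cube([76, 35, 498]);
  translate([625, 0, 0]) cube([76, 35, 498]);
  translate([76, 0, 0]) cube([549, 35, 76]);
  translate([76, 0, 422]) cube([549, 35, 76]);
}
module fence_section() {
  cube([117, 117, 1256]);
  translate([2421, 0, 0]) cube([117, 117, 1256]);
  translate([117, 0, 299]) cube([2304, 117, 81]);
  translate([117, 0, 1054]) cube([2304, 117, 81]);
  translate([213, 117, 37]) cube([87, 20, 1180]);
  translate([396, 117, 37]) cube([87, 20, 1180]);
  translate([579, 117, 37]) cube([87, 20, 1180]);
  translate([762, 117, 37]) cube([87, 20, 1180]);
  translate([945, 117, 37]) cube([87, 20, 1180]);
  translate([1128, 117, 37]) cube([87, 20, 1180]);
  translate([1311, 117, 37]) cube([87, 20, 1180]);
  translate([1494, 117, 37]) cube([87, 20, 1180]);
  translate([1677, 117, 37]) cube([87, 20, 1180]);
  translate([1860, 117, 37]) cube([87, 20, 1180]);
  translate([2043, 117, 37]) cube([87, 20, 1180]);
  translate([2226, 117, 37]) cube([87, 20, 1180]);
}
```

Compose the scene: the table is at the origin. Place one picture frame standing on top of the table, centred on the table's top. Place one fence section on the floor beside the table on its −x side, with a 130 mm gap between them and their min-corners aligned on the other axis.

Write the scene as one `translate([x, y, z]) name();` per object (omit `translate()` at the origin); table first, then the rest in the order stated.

table();
translate([141, 341, 728]) picture_frame();
translate([-2668, 0, 0]) fence_section();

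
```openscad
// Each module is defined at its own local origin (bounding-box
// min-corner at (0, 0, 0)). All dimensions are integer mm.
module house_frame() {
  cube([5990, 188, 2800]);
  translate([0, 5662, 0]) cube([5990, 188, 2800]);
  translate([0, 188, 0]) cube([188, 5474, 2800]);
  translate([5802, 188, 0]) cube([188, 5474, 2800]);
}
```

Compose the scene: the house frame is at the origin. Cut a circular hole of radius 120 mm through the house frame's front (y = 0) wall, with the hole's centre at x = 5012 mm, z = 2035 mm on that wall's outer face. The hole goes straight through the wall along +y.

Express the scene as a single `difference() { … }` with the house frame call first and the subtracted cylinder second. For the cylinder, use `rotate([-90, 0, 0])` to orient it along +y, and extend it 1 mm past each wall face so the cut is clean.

difference() {
  house_frame();
  translate([5012, -1, 2035]) rotate([-90, 0, 0]) cylinder(h = 190, r = 120);
}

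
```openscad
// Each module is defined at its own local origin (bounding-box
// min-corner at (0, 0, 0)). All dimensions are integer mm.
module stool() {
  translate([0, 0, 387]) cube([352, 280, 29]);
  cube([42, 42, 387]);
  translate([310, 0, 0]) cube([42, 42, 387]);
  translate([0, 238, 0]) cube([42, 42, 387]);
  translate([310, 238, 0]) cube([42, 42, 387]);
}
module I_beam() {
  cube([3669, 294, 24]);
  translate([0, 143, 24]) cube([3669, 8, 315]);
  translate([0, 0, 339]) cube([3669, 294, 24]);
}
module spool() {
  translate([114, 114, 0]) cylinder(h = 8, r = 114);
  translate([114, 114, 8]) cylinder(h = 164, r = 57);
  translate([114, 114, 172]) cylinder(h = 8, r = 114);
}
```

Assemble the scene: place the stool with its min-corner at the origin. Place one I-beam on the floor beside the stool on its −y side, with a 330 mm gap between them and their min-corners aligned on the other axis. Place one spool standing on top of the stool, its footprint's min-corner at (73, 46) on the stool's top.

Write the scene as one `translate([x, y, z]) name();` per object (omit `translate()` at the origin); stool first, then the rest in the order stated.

stool();
translate([0, -624, 0]) I_beam();
translate([73, 46, 416]) spool();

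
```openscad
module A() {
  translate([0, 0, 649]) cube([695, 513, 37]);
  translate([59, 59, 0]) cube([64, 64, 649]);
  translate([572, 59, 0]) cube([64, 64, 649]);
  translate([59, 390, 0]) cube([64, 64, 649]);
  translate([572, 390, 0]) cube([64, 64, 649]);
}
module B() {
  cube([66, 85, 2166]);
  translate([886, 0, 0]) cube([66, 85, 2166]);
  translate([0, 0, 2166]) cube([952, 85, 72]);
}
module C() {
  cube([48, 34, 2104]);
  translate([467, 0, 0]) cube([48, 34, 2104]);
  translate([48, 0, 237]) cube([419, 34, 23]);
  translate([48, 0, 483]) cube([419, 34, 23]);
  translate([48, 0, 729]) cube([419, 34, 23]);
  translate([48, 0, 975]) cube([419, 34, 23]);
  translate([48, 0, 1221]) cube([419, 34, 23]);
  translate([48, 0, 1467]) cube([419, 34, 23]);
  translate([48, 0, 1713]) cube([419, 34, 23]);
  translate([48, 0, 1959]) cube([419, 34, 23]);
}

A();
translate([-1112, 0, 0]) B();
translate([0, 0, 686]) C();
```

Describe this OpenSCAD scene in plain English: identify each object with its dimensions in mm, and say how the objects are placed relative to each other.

A is a table with a 695×513 mm rectangular top, 37 mm thick, top surface at z = 686 mm, supported by four 64×64 mm square legs, each inset 59 mm from the nearest pair of top edges, running from the floor.

B is a rectangular door frame: two vertical jambs of 66×85 mm section, 2166 mm tall, with a clear opening 820 mm wide between their inner faces. A header 72 mm tall and 85 mm deep lies on top of the jambs and spans the full outside width.

C is a straight ladder. Two 48×34 mm vertical rails, 2104 mm tall, stand 515 mm apart (outside-to-outside) with their front faces coplanar on the −y side. 8 rungs, each 34 mm deep and 23 mm tall, span between the inner faces of the rails, front faces flush with the rails. The lowest rung's underside is at z = 237 mm and rungs are spaced 246 mm apart (underside to underside).

The door frame is on the floor beside the table on its −x side. The ladder is on top of the table.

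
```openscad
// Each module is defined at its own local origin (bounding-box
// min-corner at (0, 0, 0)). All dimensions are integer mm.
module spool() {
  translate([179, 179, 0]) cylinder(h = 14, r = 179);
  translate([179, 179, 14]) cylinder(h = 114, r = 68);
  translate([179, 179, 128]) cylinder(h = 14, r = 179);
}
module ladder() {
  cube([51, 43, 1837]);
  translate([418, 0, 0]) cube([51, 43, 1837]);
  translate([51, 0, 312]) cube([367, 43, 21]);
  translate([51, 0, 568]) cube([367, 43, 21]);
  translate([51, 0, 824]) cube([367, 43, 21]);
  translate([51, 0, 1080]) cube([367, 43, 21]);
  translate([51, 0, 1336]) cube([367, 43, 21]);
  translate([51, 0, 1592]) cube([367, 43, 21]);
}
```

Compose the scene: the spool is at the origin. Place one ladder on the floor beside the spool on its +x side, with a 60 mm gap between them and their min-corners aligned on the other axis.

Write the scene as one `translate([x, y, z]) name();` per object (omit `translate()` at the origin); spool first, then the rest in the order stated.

spool();
translate([418, 0, 0]) ladder();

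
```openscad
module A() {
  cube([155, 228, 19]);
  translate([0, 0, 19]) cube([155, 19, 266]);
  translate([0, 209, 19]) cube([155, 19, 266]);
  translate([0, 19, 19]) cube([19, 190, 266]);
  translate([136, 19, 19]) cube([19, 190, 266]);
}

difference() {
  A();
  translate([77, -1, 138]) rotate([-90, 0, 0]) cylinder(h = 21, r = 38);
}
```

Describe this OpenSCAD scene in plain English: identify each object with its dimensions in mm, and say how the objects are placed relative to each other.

A is an open storage box with external size 155×228×285 mm and wall thickness 19 mm (the base is also 19 mm thick). The base covers the whole footprint; the four walls stand on the base, with the y-facing walls full-width and the x-facing walls fitting between their inner faces.

The open box has a circular hole of radius 38 mm through its front wall, centred at (x = 77, z = 138).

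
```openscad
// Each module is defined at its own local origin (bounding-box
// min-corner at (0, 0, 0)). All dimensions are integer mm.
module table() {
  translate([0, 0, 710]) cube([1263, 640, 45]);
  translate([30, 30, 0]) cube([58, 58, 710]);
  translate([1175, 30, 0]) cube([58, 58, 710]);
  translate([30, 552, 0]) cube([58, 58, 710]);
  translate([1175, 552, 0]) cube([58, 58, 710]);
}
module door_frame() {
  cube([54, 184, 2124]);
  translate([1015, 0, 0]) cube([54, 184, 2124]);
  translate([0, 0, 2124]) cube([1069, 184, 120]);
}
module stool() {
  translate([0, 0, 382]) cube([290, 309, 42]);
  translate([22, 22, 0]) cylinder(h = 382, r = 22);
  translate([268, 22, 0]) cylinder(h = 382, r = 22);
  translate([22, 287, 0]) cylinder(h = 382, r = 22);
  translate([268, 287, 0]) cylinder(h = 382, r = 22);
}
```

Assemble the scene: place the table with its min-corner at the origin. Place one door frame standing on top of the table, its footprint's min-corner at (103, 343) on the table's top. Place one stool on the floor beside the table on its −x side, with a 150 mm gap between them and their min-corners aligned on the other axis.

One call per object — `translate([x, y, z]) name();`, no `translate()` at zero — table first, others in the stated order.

table();
translate([103, 343, 755]) door_frame();
translate([-440, 0, 0]) stool();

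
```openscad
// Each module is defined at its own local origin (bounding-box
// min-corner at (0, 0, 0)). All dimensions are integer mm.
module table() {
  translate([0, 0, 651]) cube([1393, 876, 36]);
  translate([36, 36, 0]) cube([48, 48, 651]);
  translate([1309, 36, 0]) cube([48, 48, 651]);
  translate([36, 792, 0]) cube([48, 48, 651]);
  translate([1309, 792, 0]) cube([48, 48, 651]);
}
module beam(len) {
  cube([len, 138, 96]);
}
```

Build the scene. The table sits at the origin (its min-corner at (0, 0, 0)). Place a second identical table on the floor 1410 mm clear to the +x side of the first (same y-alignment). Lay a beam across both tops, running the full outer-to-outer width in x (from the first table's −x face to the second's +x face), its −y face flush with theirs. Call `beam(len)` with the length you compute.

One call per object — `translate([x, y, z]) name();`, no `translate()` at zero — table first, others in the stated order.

table();
translate([2803, 0, 0]) table();
translate([0, 0, 687]) beam(4196);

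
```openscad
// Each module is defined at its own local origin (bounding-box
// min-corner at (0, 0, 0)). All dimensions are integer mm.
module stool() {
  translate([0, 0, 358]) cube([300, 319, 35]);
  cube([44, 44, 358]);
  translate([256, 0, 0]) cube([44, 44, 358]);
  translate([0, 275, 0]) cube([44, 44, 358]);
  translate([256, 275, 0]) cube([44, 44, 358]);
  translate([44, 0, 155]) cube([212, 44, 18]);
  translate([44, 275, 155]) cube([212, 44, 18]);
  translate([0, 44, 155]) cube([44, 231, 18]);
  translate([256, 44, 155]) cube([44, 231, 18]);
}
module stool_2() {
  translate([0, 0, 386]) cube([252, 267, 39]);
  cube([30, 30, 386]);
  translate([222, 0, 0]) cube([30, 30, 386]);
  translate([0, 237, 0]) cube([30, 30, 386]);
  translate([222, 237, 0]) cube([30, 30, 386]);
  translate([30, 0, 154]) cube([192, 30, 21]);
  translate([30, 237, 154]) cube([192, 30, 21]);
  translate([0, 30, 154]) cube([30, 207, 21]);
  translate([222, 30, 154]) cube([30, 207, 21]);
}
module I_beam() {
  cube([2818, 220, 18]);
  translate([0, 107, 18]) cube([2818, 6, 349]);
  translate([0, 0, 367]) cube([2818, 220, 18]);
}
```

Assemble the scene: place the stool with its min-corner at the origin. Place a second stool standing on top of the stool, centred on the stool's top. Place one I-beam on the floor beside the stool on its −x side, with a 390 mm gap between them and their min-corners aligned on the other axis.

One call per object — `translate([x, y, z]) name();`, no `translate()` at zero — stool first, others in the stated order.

stool();
translate([24, 26, 393]) stool_2();
translate([-3208, 0, 0]) I_beam();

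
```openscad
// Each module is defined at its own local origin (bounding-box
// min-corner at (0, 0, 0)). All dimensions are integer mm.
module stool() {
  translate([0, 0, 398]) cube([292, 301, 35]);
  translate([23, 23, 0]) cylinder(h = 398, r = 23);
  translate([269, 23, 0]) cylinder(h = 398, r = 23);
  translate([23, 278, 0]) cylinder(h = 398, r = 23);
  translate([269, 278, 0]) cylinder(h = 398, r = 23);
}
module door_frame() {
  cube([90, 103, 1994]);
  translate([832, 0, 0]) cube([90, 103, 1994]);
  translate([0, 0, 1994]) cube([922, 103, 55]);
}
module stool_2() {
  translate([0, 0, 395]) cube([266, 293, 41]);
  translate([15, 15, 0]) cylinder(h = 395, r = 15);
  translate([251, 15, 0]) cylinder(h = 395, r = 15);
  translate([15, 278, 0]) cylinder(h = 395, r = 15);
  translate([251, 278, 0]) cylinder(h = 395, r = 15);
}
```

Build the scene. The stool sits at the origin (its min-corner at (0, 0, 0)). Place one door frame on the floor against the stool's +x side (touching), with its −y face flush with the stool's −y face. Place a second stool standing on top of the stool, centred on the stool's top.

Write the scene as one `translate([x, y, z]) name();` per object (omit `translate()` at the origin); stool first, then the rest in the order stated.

stool();
translate([292, 0, 0]) door_frame();
translate([13, 4, 433]) stool_2();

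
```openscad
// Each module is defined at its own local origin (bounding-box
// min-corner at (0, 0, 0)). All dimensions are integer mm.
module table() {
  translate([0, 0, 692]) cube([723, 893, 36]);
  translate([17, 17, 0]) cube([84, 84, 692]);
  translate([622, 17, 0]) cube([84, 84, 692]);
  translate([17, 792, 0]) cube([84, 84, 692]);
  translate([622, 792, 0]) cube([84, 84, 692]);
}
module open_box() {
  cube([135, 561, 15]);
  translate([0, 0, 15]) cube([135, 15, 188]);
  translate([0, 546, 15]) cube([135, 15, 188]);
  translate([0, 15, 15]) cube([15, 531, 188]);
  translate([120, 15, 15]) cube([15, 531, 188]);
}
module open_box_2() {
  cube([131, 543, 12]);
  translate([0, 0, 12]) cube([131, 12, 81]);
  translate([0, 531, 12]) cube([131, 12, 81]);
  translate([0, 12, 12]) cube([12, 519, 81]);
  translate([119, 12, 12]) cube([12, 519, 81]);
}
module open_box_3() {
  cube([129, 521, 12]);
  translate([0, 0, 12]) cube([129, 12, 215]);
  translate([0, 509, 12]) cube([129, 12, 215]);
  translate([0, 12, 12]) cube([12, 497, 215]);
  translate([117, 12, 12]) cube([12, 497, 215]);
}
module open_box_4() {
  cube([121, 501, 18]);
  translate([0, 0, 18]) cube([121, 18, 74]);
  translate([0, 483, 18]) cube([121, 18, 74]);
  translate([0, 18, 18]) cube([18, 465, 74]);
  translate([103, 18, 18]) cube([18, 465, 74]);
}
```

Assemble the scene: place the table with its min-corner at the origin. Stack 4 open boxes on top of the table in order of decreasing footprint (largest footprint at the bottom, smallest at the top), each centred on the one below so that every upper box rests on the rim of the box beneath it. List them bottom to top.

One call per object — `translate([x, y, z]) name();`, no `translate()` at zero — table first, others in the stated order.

table();
translate([294, 166, 728]) open_box();
translate([296, 175, 931]) open_box_2();
translate([297, 186, 1024]) open_box_3();
translate([301, 196, 1251]) open_box_4();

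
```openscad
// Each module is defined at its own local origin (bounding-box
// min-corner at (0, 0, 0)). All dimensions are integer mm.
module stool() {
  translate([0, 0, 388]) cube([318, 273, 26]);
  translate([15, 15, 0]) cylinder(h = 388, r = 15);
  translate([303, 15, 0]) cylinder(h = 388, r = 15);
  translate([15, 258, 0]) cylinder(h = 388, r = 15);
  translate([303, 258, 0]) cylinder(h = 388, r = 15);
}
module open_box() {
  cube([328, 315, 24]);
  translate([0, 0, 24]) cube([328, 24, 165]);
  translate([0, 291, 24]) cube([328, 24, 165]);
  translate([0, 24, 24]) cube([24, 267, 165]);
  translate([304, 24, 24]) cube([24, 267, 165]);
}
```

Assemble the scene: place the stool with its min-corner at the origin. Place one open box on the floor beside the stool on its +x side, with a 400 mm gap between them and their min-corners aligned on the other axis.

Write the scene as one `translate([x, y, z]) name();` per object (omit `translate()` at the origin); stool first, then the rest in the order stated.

stool();
translate([718, 0, 0]) open_box();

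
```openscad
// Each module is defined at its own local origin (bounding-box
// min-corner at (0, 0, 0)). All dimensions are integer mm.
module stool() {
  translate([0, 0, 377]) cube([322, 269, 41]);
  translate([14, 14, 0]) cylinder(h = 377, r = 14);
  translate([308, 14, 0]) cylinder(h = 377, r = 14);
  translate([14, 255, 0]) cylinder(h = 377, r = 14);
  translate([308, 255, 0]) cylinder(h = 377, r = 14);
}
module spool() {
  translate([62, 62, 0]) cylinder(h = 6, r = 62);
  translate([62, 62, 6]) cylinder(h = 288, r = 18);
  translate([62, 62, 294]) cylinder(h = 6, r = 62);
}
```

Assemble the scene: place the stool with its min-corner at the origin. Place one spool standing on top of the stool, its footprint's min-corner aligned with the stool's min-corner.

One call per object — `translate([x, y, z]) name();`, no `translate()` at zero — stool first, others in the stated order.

stool();
translate([0, 0, 418]) spool();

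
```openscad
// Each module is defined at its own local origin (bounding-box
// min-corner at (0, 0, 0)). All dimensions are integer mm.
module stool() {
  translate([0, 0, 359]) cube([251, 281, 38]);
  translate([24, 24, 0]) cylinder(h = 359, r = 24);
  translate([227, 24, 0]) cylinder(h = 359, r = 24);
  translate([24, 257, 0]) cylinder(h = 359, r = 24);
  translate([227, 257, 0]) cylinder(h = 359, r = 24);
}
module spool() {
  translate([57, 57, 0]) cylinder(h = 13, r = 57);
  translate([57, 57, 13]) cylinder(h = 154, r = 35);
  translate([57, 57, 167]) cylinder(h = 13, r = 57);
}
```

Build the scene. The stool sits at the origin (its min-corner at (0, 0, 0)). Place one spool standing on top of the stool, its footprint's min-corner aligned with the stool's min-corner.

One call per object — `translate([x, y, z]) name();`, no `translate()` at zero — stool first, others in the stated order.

stool();
translate([0, 0, 397]) spool();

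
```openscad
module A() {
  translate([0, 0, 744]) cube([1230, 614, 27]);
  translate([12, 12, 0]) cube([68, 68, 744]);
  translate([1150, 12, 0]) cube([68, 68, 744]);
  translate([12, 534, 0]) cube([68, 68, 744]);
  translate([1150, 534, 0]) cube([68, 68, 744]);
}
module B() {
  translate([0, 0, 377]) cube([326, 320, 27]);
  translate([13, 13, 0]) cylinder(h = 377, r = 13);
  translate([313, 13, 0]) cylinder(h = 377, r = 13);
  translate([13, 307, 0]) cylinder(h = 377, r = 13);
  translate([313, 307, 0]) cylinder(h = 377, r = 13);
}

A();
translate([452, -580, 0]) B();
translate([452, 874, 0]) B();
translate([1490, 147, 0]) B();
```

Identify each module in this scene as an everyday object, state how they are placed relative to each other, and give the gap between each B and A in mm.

A is a table. B is a stool. Three stools sit around the table at the −y, +y, +x sides. The gap between each stool and the table is 260 mm.

Each stool's nearest face is 260 mm from the table's bounding box.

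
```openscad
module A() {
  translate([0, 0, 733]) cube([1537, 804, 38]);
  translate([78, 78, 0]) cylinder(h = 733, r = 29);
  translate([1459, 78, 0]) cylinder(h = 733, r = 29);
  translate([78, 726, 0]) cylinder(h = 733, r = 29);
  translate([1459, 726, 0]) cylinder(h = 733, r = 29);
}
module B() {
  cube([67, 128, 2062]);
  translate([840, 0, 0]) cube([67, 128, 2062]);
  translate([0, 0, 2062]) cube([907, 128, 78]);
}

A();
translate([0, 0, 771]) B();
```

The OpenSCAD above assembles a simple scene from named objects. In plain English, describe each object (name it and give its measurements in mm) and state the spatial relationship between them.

A is a table: top 1537 mm (x) × 804 mm (y), 38 mm thick, upper face at z = 771 mm, on four round legs of 58 mm diameter, each leg's bounding box inset 49 mm from the nearest pair of top edges, running from z = 0 to the bottom of the top.

B is a rectangular door frame: two vertical jambs of 67×128 mm section, 2062 mm tall, with a clear opening 773 mm wide between their inner faces. A header 78 mm tall and 128 mm deep lies on top of the jambs and spans the full outside width.

The door frame is on top of the table.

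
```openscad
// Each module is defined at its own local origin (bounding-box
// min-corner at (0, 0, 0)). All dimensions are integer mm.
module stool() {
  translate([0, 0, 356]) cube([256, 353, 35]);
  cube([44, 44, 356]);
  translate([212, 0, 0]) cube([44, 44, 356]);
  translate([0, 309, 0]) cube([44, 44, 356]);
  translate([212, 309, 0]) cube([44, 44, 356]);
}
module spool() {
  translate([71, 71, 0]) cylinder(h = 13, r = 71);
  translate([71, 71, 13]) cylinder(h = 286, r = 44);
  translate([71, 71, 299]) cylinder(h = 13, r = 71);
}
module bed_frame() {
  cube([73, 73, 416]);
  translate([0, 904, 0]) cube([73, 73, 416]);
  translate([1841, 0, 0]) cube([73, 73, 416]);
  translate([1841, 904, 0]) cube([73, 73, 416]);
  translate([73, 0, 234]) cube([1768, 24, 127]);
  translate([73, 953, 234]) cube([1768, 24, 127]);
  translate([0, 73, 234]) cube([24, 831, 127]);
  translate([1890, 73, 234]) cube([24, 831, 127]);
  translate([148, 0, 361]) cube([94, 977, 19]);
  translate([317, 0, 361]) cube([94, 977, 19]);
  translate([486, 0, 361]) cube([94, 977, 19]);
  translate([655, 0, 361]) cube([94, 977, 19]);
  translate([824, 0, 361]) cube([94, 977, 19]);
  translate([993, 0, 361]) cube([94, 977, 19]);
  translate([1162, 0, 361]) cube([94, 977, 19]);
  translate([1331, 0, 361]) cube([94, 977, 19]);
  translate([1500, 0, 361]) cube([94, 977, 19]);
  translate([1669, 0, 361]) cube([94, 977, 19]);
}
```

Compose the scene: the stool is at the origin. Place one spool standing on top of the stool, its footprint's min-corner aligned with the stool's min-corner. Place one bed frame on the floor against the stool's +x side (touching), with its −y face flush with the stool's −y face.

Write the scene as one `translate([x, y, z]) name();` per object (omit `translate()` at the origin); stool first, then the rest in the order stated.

stool();
translate([0, 0, 391]) spool();
translate([256, 0, 0]) bed_frame();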